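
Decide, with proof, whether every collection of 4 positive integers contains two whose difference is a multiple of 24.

Try 4 consecutive integers, 104, 105, 106, 107. Their remainders mod 24 are 8, 9, 10, 11 — pairwise different, as any 4 ≤ 24 consecutive integers have distinct residues.
No two share a residue, so no pair has difference divisible by 24; the claim fails for this set.

No, the set {104, 105, 106, 107} is a counterexample.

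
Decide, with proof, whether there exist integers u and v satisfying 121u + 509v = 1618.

u = 413, v = -95

121 and 509 are coprime, so 121u + 509v ranges over all of ℤ.
Euclidean algorithm: 509 = 4·121 + 25, 121 = 4·25 + 21, 25 = 1·21 + 4, 21 = 5·4 + 1, 4 = 4·1 + 0.
Unwinding: 1 = 21 − 5·4 = 21 − 5·(25 − 1·21) = −5·25 + 6·21 = −5·25 + 6·(121 − 4·25) = 6·121 − 29·25 = 6·121 − 29·(509 − 4·121) = −29·509 + 122·121, i.e. 121·122 + 509·(-29) = 1.
Times 1618: 121·197396 + 509·(-46922) = 1618, so (197396, -46922) solves it.
Subtracting 387·509 from u and adding 387·121 to v gives the tidier solution (413, -95).
Check: 121·413 + 509·(-95) = 49973 − 48355 = 1618. ✓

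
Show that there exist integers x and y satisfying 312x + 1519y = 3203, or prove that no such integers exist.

312 and 1519 are coprime, so 312x + 1519y ranges over all of ℤ.
Dividing repeatedly: 1519 = 4·312 + 271, 312 = 1·271 + 41, 271 = 6·41 + 25, 41 = 1·25 + 16, 25 = 1·16 + 9, 16 = 1·9 + 7, 9 = 1·7 + 2, 7 = 3·2 + 1, 2 = 2·1 + 0.
Back-substituting, 1 = 7 − 3·2 = 7 − 3·(9 − 1·7) = −3·9 + 4·7 = −3·9 + 4·(16 − 1·9) = 4·16 − 7·9 = 4·16 − 7·(25 − 1·16) = −7·25 + 11·16 = −7·25 + 11·(41 − 1·25) = 11·41 − 18·25 = 11·41 − 18·(271 − 6·41) = −18·271 + 119·41 = −18·271 + 119·(312 − 1·271) = 119·312 − 137·271 = 119·312 − 137·(1519 − 4·312) = −137·1519 + 667·312; that is, 312·667 + 1519·(-137) = 1.
Times 3203: 312·2136401 + 1519·(-438811) = 3203, so (2136401, -438811) solves it.
Subtracting 1406·1519 from x and adding 1406·312 to y gives the tidier solution (687, -139).
Check: 312·687 + 1519·(-139) = 214344 − 211141 = 3203. ✓

x = 687, y = -139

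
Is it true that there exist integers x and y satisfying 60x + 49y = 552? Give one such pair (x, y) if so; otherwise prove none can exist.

60 and 49 are coprime, so 60x + 49y ranges over all of ℤ.
Run the Euclidean algorithm on 60 and 49: 60 = 1·49 + 11, 49 = 4·11 + 5, 11 = 2·5 + 1, 5 = 5·1 + 0.
Unwinding: 1 = 11 − 2·5 = 11 − 2·(49 − 4·11) = −2·49 + 9·11 = −2·49 + 9·(60 − 1·49) = 9·60 − 11·49, i.e. 60·9 + 49·(-11) = 1.
Multiplying through by 552: x = 9·552 = 4968, y = (-11)·552 = -6072 is a solution.
Shifting by a multiple of (49, −60) keeps it a solution: x = 4968 − 101·49 = 19, y = -6072 + 101·60 = -12.
Indeed 60·19 + 49·(-12) = 1140 − 588 = 552.

x = 19, y = -12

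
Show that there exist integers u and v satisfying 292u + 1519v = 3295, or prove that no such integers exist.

292 and 1519 are coprime, so 292u + 1519v ranges over all of ℤ.
Dividing repeatedly: 1519 = 5·292 + 59, 292 = 4·59 + 56, 59 = 1·56 + 3, 56 = 18·3 + 2, 3 = 1·2 + 1, 2 = 2·1 + 0.
Back-substituting, 1 = 3 − 1·2 = 3 − (56 − 18·3) = −56 + 19·3 = −56 + 19·(59 − 1·56) = 19·59 − 20·56 = 19·59 − 20·(292 − 4·59) = −20·292 + 99·59 = −20·292 + 99·(1519 − 5·292) = 99·1519 − 515·292; that is, 292·(-515) + 1519·99 = 1.
Scaling by 3295 gives the particular solution (u, v) = (-1696925, 326205).
Adding 1118·1519 to u and subtracting 1118·292 from v gives the tidier solution (1317, -251).
Check: 292·1317 + 1519·(-251) = 384564 − 381269 = 3295. ✓

u = 1317, v = -251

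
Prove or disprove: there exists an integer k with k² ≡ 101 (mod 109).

No, no such integer exists.

109 is prime, so by Euler's criterion 101 is a square mod 109 iff 101^((109−1)/2) = 101^54 ≡ 1 (mod 109).
Repeated squaring mod 109: 101^2 = 10201 ≡ 64; 101^4 ≡ 64² = 4096 ≡ 63; 101^8 ≡ 63² = 3969 ≡ 45; 101^16 ≡ 45² = 2025 ≡ 63; 101^32 ≡ 63² = 3969 ≡ 45.
Since 54 = 32 + 16 + 4 + 2, 101^54 ≡ 45 · 63 · 63 · 64; multiplying out mod 109: 45·63 = 2835 ≡ 1, then 1·63 = 63 ≡ 63, then 63·64 = 4032 ≡ 108. Thus 101^54 ≡ 108 ≡ −1 (mod 109).
By Euler's criterion 101 is a quadratic non-residue mod 109: no k satisfies k² ≡ 101 (mod 109).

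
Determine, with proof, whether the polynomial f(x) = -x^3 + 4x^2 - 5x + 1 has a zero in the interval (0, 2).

Yes, f has a root in the interval.

f(0) = 1 and f(2) = -1, which have opposite signs.
As a polynomial, f is continuous on every closed interval.
By the Intermediate Value Theorem, f takes the value 0 somewhere in the open interval.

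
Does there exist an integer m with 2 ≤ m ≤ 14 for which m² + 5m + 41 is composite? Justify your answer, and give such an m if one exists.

m = 8

At m = 8: 8² + 5·8 + 41 = 145 = 5·29, which is composite.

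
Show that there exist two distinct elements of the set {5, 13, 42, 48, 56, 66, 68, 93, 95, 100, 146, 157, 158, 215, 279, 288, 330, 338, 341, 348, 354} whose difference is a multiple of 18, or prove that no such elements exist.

Reduce each element mod 18: 5↦5, 13↦13, 42↦6, 48↦12, 56↦2, 66↦12, 68↦14, 93↦3, 95↦5, 100↦10, 146↦2, 157↦13, 158↦14, 215↦17, 279↦9, 288↦0, 330↦6, 338↦14, 341↦17, 348↦6, 354↦12. The residue 5 repeats (at 5 and 95), and 95 − 5 = 90 = 5·18.

5 and 95 are such a pair.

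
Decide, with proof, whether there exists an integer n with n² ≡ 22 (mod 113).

n = 19 works: 19² = 361, and 361 − 22 = 339 = 3·113.

n = 19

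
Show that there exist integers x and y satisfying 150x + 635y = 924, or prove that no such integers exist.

Any value of 150x + 635y is a multiple of gcd(150, 635) = 5.
However 924 leaves remainder 4 on division by 5.
Hence no integers x, y satisfy the equation.

No such integers exist.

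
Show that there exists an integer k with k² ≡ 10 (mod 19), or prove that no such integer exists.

Since (19 − k)² ≡ k² (mod 19), it suffices to square k = 0, 1, …, 9: the residues are 0, 1, 4, 9, 16, 6, 17, 11, 7, 5.
So the quadratic residues mod 19 are {0, 1, 4, 5, 6, 7, 9, 11, 16, 17}, and 10 is not among them.
Therefore k² ≡ 10 (mod 19) has no solution.

No such integer exists.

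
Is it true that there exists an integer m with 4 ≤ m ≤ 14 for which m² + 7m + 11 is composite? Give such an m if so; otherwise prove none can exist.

m = 9

At m = 9: 9² + 7·9 + 11 = 155 = 5·31, which is composite.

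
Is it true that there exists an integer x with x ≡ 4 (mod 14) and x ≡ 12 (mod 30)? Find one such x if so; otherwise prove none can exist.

x = 102

The moduli are not coprime: gcd(14, 30) = 2. Compatibility requires 2 ∣ (12 − 4) = 8, which holds, so solutions exist.
The integers ≡ 4 (mod 14) are 4, 18, 32, 46, 60, 74, 88, 102, …; their remainders mod 30 are 4, 18, 2, 16, 0, 14, 28, 12, so x = 102 is the first that is ≡ 12 (mod 30).
Check: 102 mod 14 = 4, 102 mod 30 = 12. ✓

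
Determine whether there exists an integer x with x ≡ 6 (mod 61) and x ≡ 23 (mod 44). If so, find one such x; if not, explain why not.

The moduli 61 and 44 are coprime, so by the Chinese Remainder Theorem a unique solution modulo 2684 exists.
Any solution of the first congruence is x = 6 + 61t; substituting into the second, 61t ≡ 23 − 6 ≡ 17 (mod 44).
61 ≡ 17 (mod 44), so this reads 17t ≡ 17 (mod 44). Invert 17 mod 44 by the Euclidean algorithm: 44 = 2·17 + 10, 17 = 1·10 + 7, 10 = 1·7 + 3, 7 = 2·3 + 1, 3 = 3·1 + 0; back-substituting, 1 = 7 − 2·3 = 7 − 2·(10 − 1·7) = −2·10 + 3·7 = −2·10 + 3·(17 − 1·10) = 3·17 − 5·10 = 3·17 − 5·(44 − 2·17) = −5·44 + 13·17. Hence 17·13 ≡ 1, so 17⁻¹ ≡ 13 (mod 44).
Multiplying by 13: t ≡ 13·17 = 221 ≡ 1 (mod 44).
With t = 1: x = 6 + 61·1 = 67.
Verify: 67 = 1·61 + 6 and 67 = 1·44 + 23. ✓

x = 67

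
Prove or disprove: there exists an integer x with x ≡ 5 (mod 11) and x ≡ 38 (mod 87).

Since 11 and 87 share no common factor, CRT says the pair of congruences has a solution (unique mod 957).
Any solution of the first congruence is x = 5 + 11t; substituting into the second, 11t ≡ 38 − 5 ≡ 33 (mod 87).
To invert 11 modulo 87: 87 = 7·11 + 10, 11 = 1·10 + 1, 10 = 10·1 + 0, and unwinding, 1 = 11 − 1·10 = 11 − (87 − 7·11) = −87 + 8·11. Thus 11⁻¹ ≡ 8 (mod 87).
Therefore t ≡ 8·33 = 264 ≡ 3 (mod 87).
With t = 3: x = 5 + 11·3 = 38.
Check: 38 mod 11 = 5, 38 mod 87 = 38. ✓

x = 38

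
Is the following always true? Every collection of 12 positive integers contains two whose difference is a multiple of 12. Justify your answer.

No; for instance {12, 13, 14, 15, 16, 17, 18, 19, 20, 21, 22, 23} is a counterexample.

Take the 12 consecutive integers 12, 13, …, 23: their residues mod 12 are all distinct because 12 ≤ 12.
No two share a residue, so no pair has difference divisible by 12; the claim fails for this set.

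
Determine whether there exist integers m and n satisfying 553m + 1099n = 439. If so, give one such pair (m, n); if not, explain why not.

No, no such integers exist.

Any value of 553m + 1099n is a multiple of gcd(553, 1099) = 7.
But 439 is not a multiple of 7 (it leaves remainder 5).
So the equation is unsolvable over ℤ.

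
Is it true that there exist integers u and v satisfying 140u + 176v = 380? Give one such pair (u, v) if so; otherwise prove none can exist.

u = 9, v = -5

gcd(140, 176) = 4, and 4 divides 380, so integer solutions exist.
Dividing through by 4 reduces the equation to 35u + 44v = 95.
Euclidean algorithm: 44 = 1·35 + 9, 35 = 3·9 + 8, 9 = 1·8 + 1, 8 = 8·1 + 0.
Unwinding: 1 = 9 − 1·8 = 9 − (35 − 3·9) = −35 + 4·9 = −35 + 4·(44 − 1·35) = 4·44 − 5·35, i.e. 35·(-5) + 44·4 = 1.
Multiplying through by 95: u = (-5)·95 = -475, v = 4·95 = 380 is a solution.
The general solution is u = -475 + 44k, v = 380 − 35k; taking k = 11 gives the smaller pair u = 9, v = -5.
Indeed 140·9 + 176·(-5) = 1260 − 880 = 380.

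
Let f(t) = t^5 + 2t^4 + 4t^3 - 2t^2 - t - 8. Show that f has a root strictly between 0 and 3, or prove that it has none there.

Yes, f has a root in the interval.

f(0) = -8 and f(3) = 484, which have opposite signs.
Since f is a polynomial it is continuous on [0, 3].
By the Intermediate Value Theorem f must vanish at some point of (0, 3).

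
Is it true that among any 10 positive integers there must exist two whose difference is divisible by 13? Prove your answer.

Take the 10 consecutive integers 32, 33, …, 41: their residues mod 13 are all distinct because 10 ≤ 13.
Any two of them differ by at most 9 < 13 and by at least 1, so no difference is a multiple of 13.

No; for instance {32, 33, 34, 35, 36, 37, 38, 39, 40, 41} is a counterexample.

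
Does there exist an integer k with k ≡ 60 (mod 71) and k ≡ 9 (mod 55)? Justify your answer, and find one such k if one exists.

k = 1054

The moduli 71 and 55 are coprime, so by the Chinese Remainder Theorem a unique solution modulo 3905 exists.
Write k = 60 + 71t and require 60 + 71t ≡ 9 (mod 55), i.e. 71t ≡ 4 (mod 55).
71 ≡ 16 (mod 55), so this reads 16t ≡ 4 (mod 55). Invert 16 mod 55 by the Euclidean algorithm: 55 = 3·16 + 7, 16 = 2·7 + 2, 7 = 3·2 + 1, 2 = 2·1 + 0; back-substituting, 1 = 7 − 3·2 = 7 − 3·(16 − 2·7) = −3·16 + 7·7 = −3·16 + 7·(55 − 3·16) = 7·55 − 24·16. Hence 16·(-24) ≡ 1, so 16⁻¹ ≡ -24 ≡ 31 (mod 55).
Multiplying by 31: t ≡ 31·4 = 124 ≡ 14 (mod 55).
With t = 14: k = 60 + 71·14 = 1054.
Check: 1054 mod 71 = 60, 1054 mod 55 = 9. ✓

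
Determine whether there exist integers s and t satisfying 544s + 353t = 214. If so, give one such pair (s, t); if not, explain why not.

Since gcd(544, 353) = 1, every integer is an integer combination of 544 and 353.
Euclidean algorithm: 544 = 1·353 + 191, 353 = 1·191 + 162, 191 = 1·162 + 29, 162 = 5·29 + 17, 29 = 1·17 + 12, 17 = 1·12 + 5, 12 = 2·5 + 2, 5 = 2·2 + 1, 2 = 2·1 + 0.
Unwinding: 1 = 5 − 2·2 = 5 − 2·(12 − 2·5) = −2·12 + 5·5 = −2·12 + 5·(17 − 1·12) = 5·17 − 7·12 = 5·17 − 7·(29 − 1·17) = −7·29 + 12·17 = −7·29 + 12·(162 − 5·29) = 12·162 − 67·29 = 12·162 − 67·(191 − 1·162) = −67·191 + 79·162 = −67·191 + 79·(353 − 1·191) = 79·353 − 146·191 = 79·353 − 146·(544 − 1·353) = −146·544 + 225·353, i.e. 544·(-146) + 353·225 = 1.
Times 214: 544·(-31244) + 353·48150 = 214, so (-31244, 48150) solves it.
Shifting by a multiple of (353, −544) keeps it a solution: s = -31244 + 89·353 = 173, t = 48150 − 89·544 = -266.
Indeed 544·173 + 353·(-266) = 94112 − 93898 = 214.

s = 173, t = -266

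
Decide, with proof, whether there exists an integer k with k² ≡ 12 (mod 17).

There is no such integer.

Since (17 − k)² ≡ k² (mod 17), it suffices to square k = 0, 1, …, 8: the residues are 0, 1, 4, 9, 16, 8, 2, 15, 13.
So the quadratic residues mod 17 are {0, 1, 2, 4, 8, 9, 13, 15, 16}, and 12 is not among them.
Therefore k² ≡ 12 (mod 17) has no solution.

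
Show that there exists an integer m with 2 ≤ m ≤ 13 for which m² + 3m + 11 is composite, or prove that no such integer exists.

At m = 4: 4² + 3·4 + 11 = 39 = 3·13, which is composite.

m = 4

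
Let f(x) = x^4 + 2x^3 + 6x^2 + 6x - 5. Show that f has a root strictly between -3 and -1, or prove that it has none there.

f(-3) = 58 and f(-1) = -6, which have opposite signs.
f is continuous everywhere (it is a polynomial), in particular on [-3, -1].
By the Intermediate Value Theorem f must vanish at some point of (-3, -1).

Yes, f has a root in the interval.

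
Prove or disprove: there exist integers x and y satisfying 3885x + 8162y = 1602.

Any value of 3885x + 8162y is a multiple of gcd(3885, 8162) = 7.
However 1602 leaves remainder 6 on division by 7.
Hence no integers x, y satisfy the equation.

No such integers exist.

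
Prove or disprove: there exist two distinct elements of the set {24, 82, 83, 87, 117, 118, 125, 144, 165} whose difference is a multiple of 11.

No, no such pair exists.

Residues mod 11: 24↦2, 82↦5, 83↦6, 87↦10, 117↦7, 118↦8, 125↦4, 144↦1, 165↦0.
No residue repeats among the 9 elements, so no pair has difference ≡ 0 (mod 11).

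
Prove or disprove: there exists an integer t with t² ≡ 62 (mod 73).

Apply Euler's criterion with the prime 73: 62 is a quadratic residue iff 62^36 ≡ 1 (mod 73), and a non-residue iff it is ≡ −1.
Squaring successively (mod 73): 62^2 = 3844 ≡ 48; 62^4 ≡ 48² = 2304 ≡ 41; 62^8 ≡ 41² = 1681 ≡ 2; 62^16 ≡ 2² = 4 ≡ 4; 62^32 ≡ 4² = 16 ≡ 16.
Since 36 = 32 + 4, 62^36 ≡ 16 · 41; multiplying out mod 73: 16·41 = 656 ≡ 72. Thus 62^36 ≡ 72 ≡ −1 (mod 73).
By Euler's criterion 62 is a quadratic non-residue mod 73: no t satisfies t² ≡ 62 (mod 73).

No such integer exists.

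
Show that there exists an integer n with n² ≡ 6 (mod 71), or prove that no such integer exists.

n = 19

n = 19 works: 19² = 361, and 361 − 6 = 355 = 5·71.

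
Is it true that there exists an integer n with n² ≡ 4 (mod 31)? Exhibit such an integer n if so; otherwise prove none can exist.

n = 2

Take n = 2. Then 2² = 4, and since 0 ≤ 4 < 31 this is already reduced: 2² ≡ 4 (mod 31).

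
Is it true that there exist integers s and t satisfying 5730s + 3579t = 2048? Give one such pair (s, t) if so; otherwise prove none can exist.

There are no such integers.

Any value of 5730s + 3579t is a multiple of gcd(5730, 3579) = 3.
But 2048 = 3·682 + 2, so 3 ∤ 2048.
Hence no integers s, t satisfy the equation.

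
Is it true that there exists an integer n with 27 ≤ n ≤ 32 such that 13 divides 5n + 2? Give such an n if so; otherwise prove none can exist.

No such integer n in that range exists.

The values of 5n + 2 for n = 27, 28, …, 32 are 137, 142, 147, 152, 157, 162; reduced mod 13 these are 7, 12, 4, 9, 1, 6.
Since 0 is absent from this list, 13 ∤ 5n + 2 for every n with 27 ≤ n ≤ 32.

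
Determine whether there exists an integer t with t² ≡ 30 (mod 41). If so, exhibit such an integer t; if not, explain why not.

There is no such integer.

Apply Euler's criterion with the prime 41: 30 is a quadratic residue iff 30^20 ≡ 1 (mod 41), and a non-residue iff it is ≡ −1.
Repeated squaring mod 41: 30^2 = 900 ≡ 39; 30^4 ≡ 39² = 1521 ≡ 4; 30^8 ≡ 4² = 16 ≡ 16; 30^16 ≡ 16² = 256 ≡ 10.
Since 20 = 16 + 4, 30^20 ≡ 10 · 4; multiplying out mod 41: 10·4 = 40 ≡ 40. Thus 30^20 ≡ 40 ≡ −1 (mod 41).
The value −1 means 30 is a non-residue modulo 41, so t² ≡ 30 (mod 41) is impossible.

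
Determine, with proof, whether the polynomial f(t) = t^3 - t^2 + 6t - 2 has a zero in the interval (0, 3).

Such a root exists.

f(0) = -2 and f(3) = 34, which have opposite signs.
f is continuous everywhere (it is a polynomial), in particular on [0, 3].
By the Intermediate Value Theorem f must vanish at some point of (0, 3).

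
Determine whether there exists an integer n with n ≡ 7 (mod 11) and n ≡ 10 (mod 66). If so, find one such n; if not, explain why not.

No such integer exists.

Both moduli are multiples of 11 = gcd(11, 66), so any solution would satisfy n ≡ 7 and n ≡ 10 modulo 11 simultaneously.
These are incompatible: 7 − 10 = -3 is not divisible by 11.
Therefore no such n exists.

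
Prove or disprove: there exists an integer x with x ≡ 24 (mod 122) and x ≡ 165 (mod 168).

gcd(122, 168) = 2. If x ≡ 24 (mod 122) and x ≡ 165 (mod 168), then x ≡ 24 (mod 2) and x ≡ 165 (mod 2).
However 24 ≡ 0 and 165 ≡ 1 (mod 2), and 0 ≠ 1.
Hence the system has no solution.

There is no such integer.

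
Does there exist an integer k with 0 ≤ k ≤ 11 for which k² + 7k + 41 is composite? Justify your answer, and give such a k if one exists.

k = 9

At k = 9: 9² + 7·9 + 41 = 185 = 5·37, which is composite.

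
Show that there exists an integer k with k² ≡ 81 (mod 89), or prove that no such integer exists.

k = 9

Take k = 9. Then 9² = 81, and since 0 ≤ 81 < 89 this is already reduced: 9² ≡ 81 (mod 89).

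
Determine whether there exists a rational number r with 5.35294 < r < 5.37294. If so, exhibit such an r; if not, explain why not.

r = 59/11

Multiplying by 11: 11·5.35294 = 58.88234 and 11·5.37294 = 59.10234, so the integer 59 lies strictly between them.
Dividing back, 5.35294 < 59/11 < 5.37294, and 59/11 is rational.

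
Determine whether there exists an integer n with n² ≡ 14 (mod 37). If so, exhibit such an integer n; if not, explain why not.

No such integer exists.

Apply Euler's criterion with the prime 37: 14 is a quadratic residue iff 14^18 ≡ 1 (mod 37), and a non-residue iff it is ≡ −1.
Repeated squaring mod 37: 14^2 = 196 ≡ 11; 14^4 ≡ 11² = 121 ≡ 10; 14^8 ≡ 10² = 100 ≡ 26; 14^16 ≡ 26² = 676 ≡ 10.
Since 18 = 16 + 2, 14^18 ≡ 10 · 11; multiplying out mod 37: 10·11 = 110 ≡ 36. Thus 14^18 ≡ 36 ≡ −1 (mod 37).
By Euler's criterion 14 is a quadratic non-residue mod 37: no n satisfies n² ≡ 14 (mod 37).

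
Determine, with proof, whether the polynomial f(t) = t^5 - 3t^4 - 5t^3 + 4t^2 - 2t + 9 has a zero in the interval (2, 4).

Such a root exists.

f(2) = -35 and f(4) = 1, which have opposite signs.
f is continuous everywhere (it is a polynomial), in particular on [2, 4].
By the Intermediate Value Theorem, f takes the value 0 somewhere in the open interval.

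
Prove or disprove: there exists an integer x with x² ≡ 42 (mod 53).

x = 28

Take x = 28. Then 28² = 784 = 14·53 + 42, so 28² ≡ 42 (mod 53).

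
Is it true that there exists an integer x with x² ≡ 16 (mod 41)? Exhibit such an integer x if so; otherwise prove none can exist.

x = 37

x = 37 works: 37² = 1369, and 1369 − 16 = 1353 = 33·41.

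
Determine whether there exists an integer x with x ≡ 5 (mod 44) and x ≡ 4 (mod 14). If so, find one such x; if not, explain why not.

gcd(44, 14) = 2. If x ≡ 5 (mod 44) and x ≡ 4 (mod 14), then x ≡ 5 (mod 2) and x ≡ 4 (mod 2).
These are incompatible: 5 − 4 = 1 is not divisible by 2.
Hence the system has no solution.

No such integer exists.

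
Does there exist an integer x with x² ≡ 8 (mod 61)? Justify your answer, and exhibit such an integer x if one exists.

No such integer exists.

Apply Euler's criterion with the prime 61: 8 is a quadratic residue iff 8^30 ≡ 1 (mod 61), and a non-residue iff it is ≡ −1.
Repeated squaring mod 61: 8^2 = 64 ≡ 3; 8^4 ≡ 3² = 9 ≡ 9; 8^8 ≡ 9² = 81 ≡ 20; 8^16 ≡ 20² = 400 ≡ 34.
Since 30 = 16 + 8 + 4 + 2, 8^30 ≡ 34 · 20 · 9 · 3; multiplying out mod 61: 34·20 = 680 ≡ 9, then 9·9 = 81 ≡ 20, then 20·3 = 60 ≡ 60. Thus 8^30 ≡ 60 ≡ −1 (mod 61).
By Euler's criterion 8 is a quadratic non-residue mod 61: no x satisfies x² ≡ 8 (mod 61).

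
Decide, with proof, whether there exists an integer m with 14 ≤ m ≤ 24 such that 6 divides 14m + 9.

No, no such integer m in that range exists.

The values of 14m + 9 for m = 14, 15, …, 24 are 205, 219, 233, 247, 261, 275, 289, 303, 317, 331, 345; reduced mod 6 these are 1, 3, 5, 1, 3, 5, 1, 3, 5, 1, 3.
None is 0, so 6 never divides 14m + 9 on this range.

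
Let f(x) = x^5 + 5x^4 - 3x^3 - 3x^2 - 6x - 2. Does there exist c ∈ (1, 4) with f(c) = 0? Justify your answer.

Yes, f has a root in the interval.

f(1) = -8 and f(4) = 2038, which have opposite signs.
As a polynomial, f is continuous on every closed interval.
By the Intermediate Value Theorem f must vanish at some point of (1, 4).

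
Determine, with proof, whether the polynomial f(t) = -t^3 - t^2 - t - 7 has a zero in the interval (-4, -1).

f(-4) = 45 and f(-1) = -6, which have opposite signs.
f is continuous everywhere (it is a polynomial), in particular on [-4, -1].
By the Intermediate Value Theorem f must vanish at some point of (-4, -1).

Yes, f has a root in the interval.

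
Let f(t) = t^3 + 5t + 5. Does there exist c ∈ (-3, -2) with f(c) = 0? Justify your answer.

Evaluate at the endpoints: f(-3) = -37, f(-2) = -13 — same sign (negative).
f'(t) = 3t^2 + 5 has discriminant 0² − 4·3·5 = -60 < 0, so f' has no real roots and is positive for every real t.
Hence f is strictly increasing on ℝ, and in particular on [-3, -2]. A strictly monotone function with same-sign endpoint values stays negative on the whole interval, so f has no zero in (-3, -2).

f has no root in that interval.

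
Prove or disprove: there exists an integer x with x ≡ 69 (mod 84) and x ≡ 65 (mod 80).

Here gcd(84, 80) = 4, and both 69 and 65 leave remainder 1 mod 4, so the system is consistent.
Put x = 69 + 84t, so we need 84t ≡ 76 (mod 80), equivalently (divide by 4) 21t ≡ 19 (mod 20).
21 ≡ 1 (mod 20), so this reads 1t ≡ 19 (mod 20). So t ≡ 19 (mod 20).
Then x = 69 + 84·19 = 1665.
Check: 1665 mod 84 = 69, 1665 mod 80 = 65. ✓

x = 1665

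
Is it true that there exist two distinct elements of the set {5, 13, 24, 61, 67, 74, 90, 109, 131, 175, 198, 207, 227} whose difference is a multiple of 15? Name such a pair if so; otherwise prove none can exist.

There is no such pair.

Two integers differ by a multiple of 15 exactly when they have the same residue mod 15. The residues are 5↦5, 13↦13, 24↦9, 61↦1, 67↦7, 74↦14, 90↦0, 109↦4, 131↦11, 175↦10, 198↦3, 207↦12, 227↦2.
These 13 residues are pairwise different, hence no difference of two elements is divisible by 15.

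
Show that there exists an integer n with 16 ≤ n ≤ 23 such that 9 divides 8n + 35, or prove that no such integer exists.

At n = 16 the value 163 is not a multiple of 9. At n = 17 we get 8·17 + 35 = 171, and 171 = 9·19.

n = 17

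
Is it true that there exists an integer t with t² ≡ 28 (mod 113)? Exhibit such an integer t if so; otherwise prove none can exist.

t = 49

Take t = 49. Then 49² = 2401 = 21·113 + 28, so 49² ≡ 28 (mod 113).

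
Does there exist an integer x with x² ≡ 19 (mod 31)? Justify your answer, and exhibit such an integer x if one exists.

x = 9

Take x = 9. Then 9² = 81 = 2·31 + 19, so 9² ≡ 19 (mod 31).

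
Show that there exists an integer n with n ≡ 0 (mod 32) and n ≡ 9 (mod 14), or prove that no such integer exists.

gcd(32, 14) = 2. If n ≡ 0 (mod 32) and n ≡ 9 (mod 14), then n ≡ 0 (mod 2) and n ≡ 9 (mod 2).
These are incompatible: 0 − 9 = -9 is not divisible by 2.
So no integer satisfies both congruences.

No, no such integer exists.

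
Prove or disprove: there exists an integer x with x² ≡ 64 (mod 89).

x = 81

x = 81 works: 81² = 6561, and 6561 − 64 = 6497 = 73·89.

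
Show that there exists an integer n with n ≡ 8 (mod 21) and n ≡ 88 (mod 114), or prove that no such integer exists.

No, no such integer exists.

Both moduli are multiples of 3 = gcd(21, 114), so any solution would satisfy n ≡ 8 and n ≡ 88 modulo 3 simultaneously.
But 8 mod 3 = 2 while 88 mod 3 = 1, a contradiction.
Hence the system has no solution.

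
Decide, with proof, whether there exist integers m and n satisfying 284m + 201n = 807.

m = 63, n = -85

284 and 201 are coprime, so 284m + 201n ranges over all of ℤ.
Run the Euclidean algorithm on 284 and 201: 284 = 1·201 + 83, 201 = 2·83 + 35, 83 = 2·35 + 13, 35 = 2·13 + 9, 13 = 1·9 + 4, 9 = 2·4 + 1, 4 = 4·1 + 0.
Back-substituting, 1 = 9 − 2·4 = 9 − 2·(13 − 1·9) = −2·13 + 3·9 = −2·13 + 3·(35 − 2·13) = 3·35 − 8·13 = 3·35 − 8·(83 − 2·35) = −8·83 + 19·35 = −8·83 + 19·(201 − 2·83) = 19·201 − 46·83 = 19·201 − 46·(284 − 1·201) = −46·284 + 65·201; that is, 284·(-46) + 201·65 = 1.
Times 807: 284·(-37122) + 201·52455 = 807, so (-37122, 52455) solves it.
Shifting by a multiple of (201, −284) keeps it a solution: m = -37122 + 185·201 = 63, n = 52455 − 185·284 = -85.
Indeed 284·63 + 201·(-85) = 17892 − 17085 = 807.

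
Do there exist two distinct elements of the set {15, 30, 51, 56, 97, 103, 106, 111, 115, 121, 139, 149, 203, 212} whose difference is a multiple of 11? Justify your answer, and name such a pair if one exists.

Yes: 15 and 103.

15 mod 11 = 4 and 103 mod 11 = 4, so 103 − 15 = 88 = 8·11.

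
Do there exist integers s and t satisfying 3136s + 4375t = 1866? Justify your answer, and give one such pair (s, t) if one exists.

No, no such integers exist.

gcd(3136, 4375) = 7, so every integer of the form 3136s + 4375t is a multiple of 7.
But 1866 is not a multiple of 7 (it leaves remainder 4).
So the equation is unsolvable over ℤ.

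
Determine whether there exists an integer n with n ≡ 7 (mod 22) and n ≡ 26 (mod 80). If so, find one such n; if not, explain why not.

Both moduli are multiples of 2 = gcd(22, 80), so any solution would satisfy n ≡ 7 and n ≡ 26 modulo 2 simultaneously.
However 7 ≡ 1 and 26 ≡ 0 (mod 2), and 1 ≠ 0.
Hence the system has no solution.

No, no such integer exists.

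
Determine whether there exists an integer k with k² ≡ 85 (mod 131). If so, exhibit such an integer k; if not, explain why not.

Apply Euler's criterion with the prime 131: 85 is a quadratic residue iff 85^65 ≡ 1 (mod 131), and a non-residue iff it is ≡ −1.
Repeated squaring mod 131: 85^2 = 7225 ≡ 20; 85^4 ≡ 20² = 400 ≡ 7; 85^8 ≡ 7² = 49 ≡ 49; 85^16 ≡ 49² = 2401 ≡ 43; 85^32 ≡ 43² = 1849 ≡ 15; 85^64 ≡ 15² = 225 ≡ 94.
Since 65 = 64 + 1, 85^65 ≡ 94 · 85; multiplying out mod 131: 94·85 = 7990 ≡ 130. Thus 85^65 ≡ 130 ≡ −1 (mod 131).
By Euler's criterion 85 is a quadratic non-residue mod 131: no k satisfies k² ≡ 85 (mod 131).

No, no such integer exists.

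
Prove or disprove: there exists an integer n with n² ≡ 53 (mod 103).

103 is prime, so by Euler's criterion 53 is a square mod 103 iff 53^((103−1)/2) = 53^51 ≡ 1 (mod 103).
Repeated squaring mod 103: 53^2 = 2809 ≡ 28; 53^4 ≡ 28² = 784 ≡ 63; 53^8 ≡ 63² = 3969 ≡ 55; 53^16 ≡ 55² = 3025 ≡ 38; 53^32 ≡ 38² = 1444 ≡ 2.
Since 51 = 32 + 16 + 2 + 1, 53^51 ≡ 2 · 38 · 28 · 53; multiplying out mod 103: 2·38 = 76 ≡ 76, then 76·28 = 2128 ≡ 68, then 68·53 = 3604 ≡ 102. Thus 53^51 ≡ 102 ≡ −1 (mod 103).
By Euler's criterion 53 is a quadratic non-residue mod 103: no n satisfies n² ≡ 53 (mod 103).

There is no such integer.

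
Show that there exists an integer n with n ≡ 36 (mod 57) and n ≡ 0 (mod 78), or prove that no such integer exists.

The moduli are not coprime: gcd(57, 78) = 3. Compatibility requires 3 ∣ (0 − 36) = -36, which holds, so solutions exist.
Write n = 36 + 57t. Then 57t ≡ 0 − 36 ≡ 42 (mod 78); dividing through by 3 gives 19t ≡ 14 (mod 26).
Note 19·11 = 209 ≡ 1 (mod 26) (as 209 − 1 = 8·26), so 19⁻¹ ≡ 11.
Multiplying by 11: t ≡ 11·14 = 154 ≡ 24 (mod 26).
Then n = 36 + 57·24 = 1404.
Indeed 1404 ≡ 36 (mod 57) and 1404 ≡ 0 (mod 78).

n = 1404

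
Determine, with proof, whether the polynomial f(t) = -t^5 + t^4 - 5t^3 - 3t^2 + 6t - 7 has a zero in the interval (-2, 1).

Such a root exists.

f(-2) = 57 and f(1) = -9, which have opposite signs.
As a polynomial, f is continuous on every closed interval.
By the Intermediate Value Theorem, f takes the value 0 somewhere in the open interval.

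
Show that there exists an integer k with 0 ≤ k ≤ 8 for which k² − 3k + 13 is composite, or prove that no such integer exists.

The values for k = 0, 1, …, 8 are 13, 11, 11, 13, 17, 23, 31, 41, 53, and each of these is prime.
So no value in the range makes the expression composite.

No such integer k in that range exists.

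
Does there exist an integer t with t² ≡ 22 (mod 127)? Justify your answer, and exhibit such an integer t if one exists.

Take t = 99. Then 99² = 9801 = 77·127 + 22, so 99² ≡ 22 (mod 127).

t = 99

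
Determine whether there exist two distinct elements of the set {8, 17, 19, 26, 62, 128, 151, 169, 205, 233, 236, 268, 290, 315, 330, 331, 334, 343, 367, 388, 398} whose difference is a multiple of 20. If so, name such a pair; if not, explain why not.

Yes: 8 and 128.

Both 8 and 128 leave remainder 8 on division by 20; their difference 120 = 6·20 is a multiple of 20.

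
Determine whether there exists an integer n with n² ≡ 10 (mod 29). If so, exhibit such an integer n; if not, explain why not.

Apply Euler's criterion with the prime 29: 10 is a quadratic residue iff 10^14 ≡ 1 (mod 29), and a non-residue iff it is ≡ −1.
Repeated squaring mod 29: 10^2 = 100 ≡ 13; 10^4 ≡ 13² = 169 ≡ 24; 10^8 ≡ 24² = 576 ≡ 25.
Since 14 = 8 + 4 + 2, 10^14 ≡ 25 · 24 · 13; multiplying out mod 29: 25·24 = 600 ≡ 20, then 20·13 = 260 ≡ 28. Thus 10^14 ≡ 28 ≡ −1 (mod 29).
The value −1 means 10 is a non-residue modulo 29, so n² ≡ 10 (mod 29) is impossible.

No such integer exists.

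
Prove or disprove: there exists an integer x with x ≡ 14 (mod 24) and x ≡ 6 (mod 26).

x = 110

Here gcd(24, 26) = 2, and both 14 and 6 leave remainder 0 mod 2, so the system is consistent.
The integers ≡ 14 (mod 24) are 14, 38, 62, 86, 110, …; their remainders mod 26 are 14, 12, 10, 8, 6, so x = 110 is the first that is ≡ 6 (mod 26).
Verify: 110 = 4·24 + 14 and 110 = 4·26 + 6. ✓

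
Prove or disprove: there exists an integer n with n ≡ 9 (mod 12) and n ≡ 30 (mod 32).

Both moduli are multiples of 4 = gcd(12, 32), so any solution would satisfy n ≡ 9 and n ≡ 30 modulo 4 simultaneously.
However 9 ≡ 1 and 30 ≡ 2 (mod 4), and 1 ≠ 2.
Therefore no such n exists.

There is no such integer.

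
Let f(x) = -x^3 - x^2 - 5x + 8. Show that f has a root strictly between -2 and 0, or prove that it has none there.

No.

f(-2) = 22 and f(0) = 8, both positive.
f'(x) = -3x^2 - 2x - 5 has discriminant (-2)² − 4·(-3)·(-5) = -56 < 0, so f' has no real roots and is negative for every real x.
So f is strictly decreasing; between -2 and 0 its values lie between f(-2) = 22 and f(0) = 8, all positive. Therefore f has no root in (-2, 0).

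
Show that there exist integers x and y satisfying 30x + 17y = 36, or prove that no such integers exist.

x = 8, y = -12

30 and 17 are coprime, so 30x + 17y ranges over all of ℤ.
Dividing repeatedly: 30 = 1·17 + 13, 17 = 1·13 + 4, 13 = 3·4 + 1, 4 = 4·1 + 0.
Back-substituting, 1 = 13 − 3·4 = 13 − 3·(17 − 1·13) = −3·17 + 4·13 = −3·17 + 4·(30 − 1·17) = 4·30 − 7·17; that is, 30·4 + 17·(-7) = 1.
Multiplying through by 36: x = 4·36 = 144, y = (-7)·36 = -252 is a solution.
Subtracting 8·17 from x and adding 8·30 to y gives the tidier solution (8, -12).
Indeed 30·8 + 17·(-12) = 240 − 204 = 36.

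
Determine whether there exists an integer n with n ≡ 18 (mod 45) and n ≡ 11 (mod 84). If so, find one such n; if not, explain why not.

No, no such integer exists.

gcd(45, 84) = 3. If n ≡ 18 (mod 45) and n ≡ 11 (mod 84), then n ≡ 18 (mod 3) and n ≡ 11 (mod 3).
These are incompatible: 18 − 11 = 7 is not divisible by 3.
Therefore no such n exists.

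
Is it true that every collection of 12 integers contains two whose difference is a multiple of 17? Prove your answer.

Consider the 12 integers 61, 62, …, 72. They lie in distinct residue classes modulo 17, since 12 ≤ 17.
The differences between them range over 1, …, 11, none of which is divisible by 17.

No; for instance {61, 62, 63, 64, 65, 66, 67, 68, 69, 70, 71, 72} is a counterexample.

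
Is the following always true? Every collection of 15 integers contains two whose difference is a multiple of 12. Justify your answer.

True.

Partition the integers by their residue mod 12; there are 12 classes.
Placing 15 integers into 12 classes, some class receives at least two — say a and b.
Equal remainders mean a − b ≡ 0 (mod 12), so 12 divides their difference.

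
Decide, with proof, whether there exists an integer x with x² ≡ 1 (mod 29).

x = 28

x = 28 works: 28² = 784, and 784 − 1 = 783 = 27·29.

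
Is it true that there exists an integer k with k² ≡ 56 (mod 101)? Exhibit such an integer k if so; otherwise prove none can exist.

k = 64 works: 64² = 4096, and 4096 − 56 = 4040 = 40·101.

k = 64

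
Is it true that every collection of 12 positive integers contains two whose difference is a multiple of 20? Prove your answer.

No; for instance {35, 36, 37, 38, 39, 40, 41, 42, 43, 44, 45, 46} is a counterexample.

Take the 12 consecutive integers 35, 36, …, 46: their residues mod 20 are all distinct because 12 ≤ 20.
The differences between them range over 1, …, 11, none of which is divisible by 20.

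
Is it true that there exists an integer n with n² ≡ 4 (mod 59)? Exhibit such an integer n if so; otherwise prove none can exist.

Take n = 57. Then 57² = 3249 = 55·59 + 4, so 57² ≡ 4 (mod 59).

n = 57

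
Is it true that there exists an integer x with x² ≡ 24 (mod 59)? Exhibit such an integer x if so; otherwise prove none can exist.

Apply Euler's criterion with the prime 59: 24 is a quadratic residue iff 24^29 ≡ 1 (mod 59), and a non-residue iff it is ≡ −1.
Squaring successively (mod 59): 24^2 = 576 ≡ 45; 24^4 ≡ 45² = 2025 ≡ 19; 24^8 ≡ 19² = 361 ≡ 7; 24^16 ≡ 7² = 49 ≡ 49.
Since 29 = 16 + 8 + 4 + 1, 24^29 ≡ 49 · 7 · 19 · 24; multiplying out mod 59: 49·7 = 343 ≡ 48, then 48·19 = 912 ≡ 27, then 27·24 = 648 ≡ 58. Thus 24^29 ≡ 58 ≡ −1 (mod 59).
By Euler's criterion 24 is a quadratic non-residue mod 59: no x satisfies x² ≡ 24 (mod 59).

There is no such integer.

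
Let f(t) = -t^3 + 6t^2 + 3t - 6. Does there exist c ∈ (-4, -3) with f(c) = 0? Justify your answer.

No such root exists.

f(-4) = 142 and f(-3) = 66, both positive, so a sign-change argument is unavailable; we show f keeps this sign on the whole interval.
Shift to the endpoint -3: with t = -3 − u (0 < u < 1), one computes f(-3 − u) = u^3 + 15u^2 + 60u + 66.
The nonzero coefficients here are all positive, so for u > 0 every term is positive (or zero), and the constant term 66 is strictly positive.
Therefore f(t) > 0 throughout (-4, -3), and f has no zero there.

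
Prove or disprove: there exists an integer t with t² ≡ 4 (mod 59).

t = 57

Take t = 57. Then 57² = 3249 = 55·59 + 4, so 57² ≡ 4 (mod 59).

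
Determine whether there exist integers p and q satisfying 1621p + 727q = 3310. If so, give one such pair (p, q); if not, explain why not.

p = 59, q = -127

Since gcd(1621, 727) = 1, every integer is an integer combination of 1621 and 727.
Euclidean algorithm: 1621 = 2·727 + 167, 727 = 4·167 + 59, 167 = 2·59 + 49, 59 = 1·49 + 10, 49 = 4·10 + 9, 10 = 1·9 + 1, 9 = 9·1 + 0.
Unwinding: 1 = 10 − 1·9 = 10 − (49 − 4·10) = −49 + 5·10 = −49 + 5·(59 − 1·49) = 5·59 − 6·49 = 5·59 − 6·(167 − 2·59) = −6·167 + 17·59 = −6·167 + 17·(727 − 4·167) = 17·727 − 74·167 = 17·727 − 74·(1621 − 2·727) = −74·1621 + 165·727, i.e. 1621·(-74) + 727·165 = 1.
Times 3310: 1621·(-244940) + 727·546150 = 3310, so (-244940, 546150) solves it.
Shifting by a multiple of (727, −1621) keeps it a solution: p = -244940 + 337·727 = 59, q = 546150 − 337·1621 = -127.
Indeed 1621·59 + 727·(-127) = 95639 − 92329 = 3310.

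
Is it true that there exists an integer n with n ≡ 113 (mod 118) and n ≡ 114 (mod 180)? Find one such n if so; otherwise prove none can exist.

Both moduli are multiples of 2 = gcd(118, 180), so any solution would satisfy n ≡ 113 and n ≡ 114 modulo 2 simultaneously.
However 113 ≡ 1 and 114 ≡ 0 (mod 2), and 1 ≠ 0.
Therefore no such n exists.

No, no such integer exists.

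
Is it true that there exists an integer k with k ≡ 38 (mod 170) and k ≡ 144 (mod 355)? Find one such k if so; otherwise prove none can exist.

No such integer exists.

gcd(170, 355) = 5. If k ≡ 38 (mod 170) and k ≡ 144 (mod 355), then k ≡ 38 (mod 5) and k ≡ 144 (mod 5).
But 38 mod 5 = 3 while 144 mod 5 = 4, a contradiction.
Hence the system has no solution.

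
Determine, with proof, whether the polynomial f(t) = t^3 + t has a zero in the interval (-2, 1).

Such a root exists.

f(-2) = -10 and f(1) = 2, which have opposite signs.
f is continuous everywhere (it is a polynomial), in particular on [-2, 1].
By the Intermediate Value Theorem f must vanish at some point of (-2, 1).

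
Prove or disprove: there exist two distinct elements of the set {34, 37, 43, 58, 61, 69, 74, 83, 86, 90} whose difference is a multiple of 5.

Reduce each element mod 5: 34↦4, 37↦2, 43↦3, 58↦3, 61↦1, 69↦4, 74↦4, 83↦3, 86↦1, 90↦0. The residue 4 repeats (at 34 and 69), and 69 − 34 = 35 = 7·5.

The pair (34, 69) works.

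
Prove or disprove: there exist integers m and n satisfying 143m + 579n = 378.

m = 363, n = -89

143 and 579 are coprime, so 143m + 579n ranges over all of ℤ.
Run the Euclidean algorithm on 579 and 143: 579 = 4·143 + 7, 143 = 20·7 + 3, 7 = 2·3 + 1, 3 = 3·1 + 0.
Unwinding: 1 = 7 − 2·3 = 7 − 2·(143 − 20·7) = −2·143 + 41·7 = −2·143 + 41·(579 − 4·143) = 41·579 − 166·143, i.e. 143·(-166) + 579·41 = 1.
Multiplying through by 378: m = (-166)·378 = -62748, n = 41·378 = 15498 is a solution.
Shifting by a multiple of (579, −143) keeps it a solution: m = -62748 + 109·579 = 363, n = 15498 − 109·143 = -89.
Check: 143·363 + 579·(-89) = 51909 − 51531 = 378. ✓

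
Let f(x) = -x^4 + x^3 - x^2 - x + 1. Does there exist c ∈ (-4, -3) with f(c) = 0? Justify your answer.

The endpoint values f(-4) = -331 and f(-3) = -113 are both negative. Claim: f(x) < 0 for every x in (-4, -3).
Substitute x = -3 − u, where 0 < u < 1 on the interval. Expanding, f(-3 − u) = -u^4 - 13u^3 - 64u^2 - 140u - 113.
The nonzero coefficients here are all negative, so for u > 0 every term is negative (or zero), and the constant term -113 is strictly negative.
Therefore f(x) < 0 throughout (-4, -3), and f has no zero there.

No.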